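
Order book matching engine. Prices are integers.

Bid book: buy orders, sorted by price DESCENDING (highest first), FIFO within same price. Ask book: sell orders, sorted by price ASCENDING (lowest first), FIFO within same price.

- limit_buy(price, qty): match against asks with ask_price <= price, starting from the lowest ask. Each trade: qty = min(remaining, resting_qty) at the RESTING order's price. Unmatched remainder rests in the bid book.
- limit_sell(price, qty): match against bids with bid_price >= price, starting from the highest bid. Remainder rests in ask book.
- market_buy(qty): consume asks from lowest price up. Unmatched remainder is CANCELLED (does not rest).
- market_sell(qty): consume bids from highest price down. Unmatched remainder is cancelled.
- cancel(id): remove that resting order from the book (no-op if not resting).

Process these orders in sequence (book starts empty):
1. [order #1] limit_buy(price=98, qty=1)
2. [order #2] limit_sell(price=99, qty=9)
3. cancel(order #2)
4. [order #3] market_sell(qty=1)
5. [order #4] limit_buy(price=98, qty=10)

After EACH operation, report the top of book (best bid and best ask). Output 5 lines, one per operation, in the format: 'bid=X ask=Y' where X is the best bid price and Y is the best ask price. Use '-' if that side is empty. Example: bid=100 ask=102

After op 1 [order #1] limit_buy(price=98, qty=1): fills=none; bids=[#1:1@98] asks=[-]
After op 2 [order #2] limit_sell(price=99, qty=9): fills=none; bids=[#1:1@98] asks=[#2:9@99]
After op 3 cancel(order #2): fills=none; bids=[#1:1@98] asks=[-]
After op 4 [order #3] market_sell(qty=1): fills=#1x#3:1@98; bids=[-] asks=[-]
After op 5 [order #4] limit_buy(price=98, qty=10): fills=none; bids=[#4:10@98] asks=[-]

Answer: bid=98 ask=-
bid=98 ask=99
bid=98 ask=-
bid=- ask=-
bid=98 ask=-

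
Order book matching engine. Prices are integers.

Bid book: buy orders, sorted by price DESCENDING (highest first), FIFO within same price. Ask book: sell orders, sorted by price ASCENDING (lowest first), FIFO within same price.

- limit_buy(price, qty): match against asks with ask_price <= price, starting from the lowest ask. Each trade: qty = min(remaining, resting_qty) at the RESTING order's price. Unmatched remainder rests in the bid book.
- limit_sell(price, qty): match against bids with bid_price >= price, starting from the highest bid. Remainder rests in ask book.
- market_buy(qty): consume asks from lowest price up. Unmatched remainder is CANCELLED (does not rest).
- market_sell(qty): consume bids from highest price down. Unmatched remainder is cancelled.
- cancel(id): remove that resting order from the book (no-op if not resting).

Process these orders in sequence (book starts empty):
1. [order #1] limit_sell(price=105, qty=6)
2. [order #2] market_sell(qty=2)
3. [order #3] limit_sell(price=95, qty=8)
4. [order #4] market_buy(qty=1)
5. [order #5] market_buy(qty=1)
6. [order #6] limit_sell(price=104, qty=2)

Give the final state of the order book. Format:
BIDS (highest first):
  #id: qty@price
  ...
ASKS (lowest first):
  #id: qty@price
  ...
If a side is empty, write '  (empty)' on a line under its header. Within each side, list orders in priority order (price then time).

Answer: BIDS (highest first):
  (empty)
ASKS (lowest first):
  #3: 6@95
  #6: 2@104
  #1: 6@105

Derivation:
After op 1 [order #1] limit_sell(price=105, qty=6): fills=none; bids=[-] asks=[#1:6@105]
After op 2 [order #2] market_sell(qty=2): fills=none; bids=[-] asks=[#1:6@105]
After op 3 [order #3] limit_sell(price=95, qty=8): fills=none; bids=[-] asks=[#3:8@95 #1:6@105]
After op 4 [order #4] market_buy(qty=1): fills=#4x#3:1@95; bids=[-] asks=[#3:7@95 #1:6@105]
After op 5 [order #5] market_buy(qty=1): fills=#5x#3:1@95; bids=[-] asks=[#3:6@95 #1:6@105]
After op 6 [order #6] limit_sell(price=104, qty=2): fills=none; bids=[-] asks=[#3:6@95 #6:2@104 #1:6@105]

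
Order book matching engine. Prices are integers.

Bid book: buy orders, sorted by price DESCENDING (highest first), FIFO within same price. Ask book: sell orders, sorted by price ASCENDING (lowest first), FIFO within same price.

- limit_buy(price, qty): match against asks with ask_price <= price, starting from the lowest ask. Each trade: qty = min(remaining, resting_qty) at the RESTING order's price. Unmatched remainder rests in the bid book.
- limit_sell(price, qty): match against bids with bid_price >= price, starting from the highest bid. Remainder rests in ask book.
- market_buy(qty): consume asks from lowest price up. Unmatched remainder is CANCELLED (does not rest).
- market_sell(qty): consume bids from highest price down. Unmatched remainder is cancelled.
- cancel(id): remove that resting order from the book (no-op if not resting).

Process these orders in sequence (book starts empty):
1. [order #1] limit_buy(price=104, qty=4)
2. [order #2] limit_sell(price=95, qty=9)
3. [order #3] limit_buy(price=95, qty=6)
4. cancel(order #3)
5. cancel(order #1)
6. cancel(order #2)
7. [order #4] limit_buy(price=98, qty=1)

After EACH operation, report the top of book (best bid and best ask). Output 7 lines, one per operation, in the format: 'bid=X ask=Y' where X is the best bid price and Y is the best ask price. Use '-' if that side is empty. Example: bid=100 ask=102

After op 1 [order #1] limit_buy(price=104, qty=4): fills=none; bids=[#1:4@104] asks=[-]
After op 2 [order #2] limit_sell(price=95, qty=9): fills=#1x#2:4@104; bids=[-] asks=[#2:5@95]
After op 3 [order #3] limit_buy(price=95, qty=6): fills=#3x#2:5@95; bids=[#3:1@95] asks=[-]
After op 4 cancel(order #3): fills=none; bids=[-] asks=[-]
After op 5 cancel(order #1): fills=none; bids=[-] asks=[-]
After op 6 cancel(order #2): fills=none; bids=[-] asks=[-]
After op 7 [order #4] limit_buy(price=98, qty=1): fills=none; bids=[#4:1@98] asks=[-]

Answer: bid=104 ask=-
bid=- ask=95
bid=95 ask=-
bid=- ask=-
bid=- ask=-
bid=- ask=-
bid=98 ask=-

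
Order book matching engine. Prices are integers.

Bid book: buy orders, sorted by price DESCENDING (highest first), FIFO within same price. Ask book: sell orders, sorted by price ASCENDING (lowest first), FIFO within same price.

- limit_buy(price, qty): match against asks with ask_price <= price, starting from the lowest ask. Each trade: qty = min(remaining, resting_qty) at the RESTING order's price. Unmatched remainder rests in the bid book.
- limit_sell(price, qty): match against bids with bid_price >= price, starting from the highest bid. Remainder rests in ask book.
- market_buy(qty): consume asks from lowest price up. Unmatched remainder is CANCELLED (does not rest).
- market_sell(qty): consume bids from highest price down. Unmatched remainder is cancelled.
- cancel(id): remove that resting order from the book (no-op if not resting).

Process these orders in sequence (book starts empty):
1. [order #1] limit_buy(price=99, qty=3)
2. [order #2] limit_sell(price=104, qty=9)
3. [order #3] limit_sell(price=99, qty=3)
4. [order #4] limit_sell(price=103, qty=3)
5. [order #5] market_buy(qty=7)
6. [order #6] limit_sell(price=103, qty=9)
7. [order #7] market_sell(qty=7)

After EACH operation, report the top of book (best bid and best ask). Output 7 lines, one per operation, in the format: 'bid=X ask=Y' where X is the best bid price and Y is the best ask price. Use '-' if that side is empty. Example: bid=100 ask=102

After op 1 [order #1] limit_buy(price=99, qty=3): fills=none; bids=[#1:3@99] asks=[-]
After op 2 [order #2] limit_sell(price=104, qty=9): fills=none; bids=[#1:3@99] asks=[#2:9@104]
After op 3 [order #3] limit_sell(price=99, qty=3): fills=#1x#3:3@99; bids=[-] asks=[#2:9@104]
After op 4 [order #4] limit_sell(price=103, qty=3): fills=none; bids=[-] asks=[#4:3@103 #2:9@104]
After op 5 [order #5] market_buy(qty=7): fills=#5x#4:3@103 #5x#2:4@104; bids=[-] asks=[#2:5@104]
After op 6 [order #6] limit_sell(price=103, qty=9): fills=none; bids=[-] asks=[#6:9@103 #2:5@104]
After op 7 [order #7] market_sell(qty=7): fills=none; bids=[-] asks=[#6:9@103 #2:5@104]

Answer: bid=99 ask=-
bid=99 ask=104
bid=- ask=104
bid=- ask=103
bid=- ask=104
bid=- ask=103
bid=- ask=103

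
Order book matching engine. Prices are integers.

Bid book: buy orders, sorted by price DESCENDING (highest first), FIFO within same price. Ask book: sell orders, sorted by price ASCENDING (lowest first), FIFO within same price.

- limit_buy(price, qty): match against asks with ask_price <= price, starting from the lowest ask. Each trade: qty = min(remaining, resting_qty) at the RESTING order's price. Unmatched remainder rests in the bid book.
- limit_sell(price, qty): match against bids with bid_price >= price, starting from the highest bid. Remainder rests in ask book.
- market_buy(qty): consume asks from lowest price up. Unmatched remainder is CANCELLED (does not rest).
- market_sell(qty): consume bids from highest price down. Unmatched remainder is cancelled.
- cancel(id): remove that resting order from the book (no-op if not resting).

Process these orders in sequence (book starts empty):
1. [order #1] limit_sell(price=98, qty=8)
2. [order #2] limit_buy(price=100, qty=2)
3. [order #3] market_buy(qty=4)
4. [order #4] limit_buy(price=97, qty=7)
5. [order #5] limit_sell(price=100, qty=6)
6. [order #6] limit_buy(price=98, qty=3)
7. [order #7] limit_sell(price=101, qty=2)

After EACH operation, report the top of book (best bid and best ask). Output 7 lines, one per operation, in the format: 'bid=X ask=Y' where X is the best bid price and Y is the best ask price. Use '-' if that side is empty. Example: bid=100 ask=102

Answer: bid=- ask=98
bid=- ask=98
bid=- ask=98
bid=97 ask=98
bid=97 ask=98
bid=98 ask=100
bid=98 ask=100

Derivation:
After op 1 [order #1] limit_sell(price=98, qty=8): fills=none; bids=[-] asks=[#1:8@98]
After op 2 [order #2] limit_buy(price=100, qty=2): fills=#2x#1:2@98; bids=[-] asks=[#1:6@98]
After op 3 [order #3] market_buy(qty=4): fills=#3x#1:4@98; bids=[-] asks=[#1:2@98]
After op 4 [order #4] limit_buy(price=97, qty=7): fills=none; bids=[#4:7@97] asks=[#1:2@98]
After op 5 [order #5] limit_sell(price=100, qty=6): fills=none; bids=[#4:7@97] asks=[#1:2@98 #5:6@100]
After op 6 [order #6] limit_buy(price=98, qty=3): fills=#6x#1:2@98; bids=[#6:1@98 #4:7@97] asks=[#5:6@100]
After op 7 [order #7] limit_sell(price=101, qty=2): fills=none; bids=[#6:1@98 #4:7@97] asks=[#5:6@100 #7:2@101]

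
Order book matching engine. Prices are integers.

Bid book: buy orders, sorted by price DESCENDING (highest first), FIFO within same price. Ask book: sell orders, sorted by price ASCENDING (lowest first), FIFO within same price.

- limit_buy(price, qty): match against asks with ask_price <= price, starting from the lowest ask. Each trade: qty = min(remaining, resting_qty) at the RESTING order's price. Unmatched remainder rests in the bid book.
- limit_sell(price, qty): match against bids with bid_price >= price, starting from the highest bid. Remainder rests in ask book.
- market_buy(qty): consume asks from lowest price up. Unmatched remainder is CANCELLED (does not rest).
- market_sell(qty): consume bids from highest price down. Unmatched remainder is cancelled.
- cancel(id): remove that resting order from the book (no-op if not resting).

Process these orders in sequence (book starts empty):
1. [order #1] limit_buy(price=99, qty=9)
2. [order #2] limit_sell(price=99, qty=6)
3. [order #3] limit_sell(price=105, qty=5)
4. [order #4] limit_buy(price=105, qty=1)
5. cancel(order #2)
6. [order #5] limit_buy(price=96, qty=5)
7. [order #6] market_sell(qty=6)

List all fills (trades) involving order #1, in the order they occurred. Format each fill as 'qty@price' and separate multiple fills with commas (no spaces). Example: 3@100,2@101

After op 1 [order #1] limit_buy(price=99, qty=9): fills=none; bids=[#1:9@99] asks=[-]
After op 2 [order #2] limit_sell(price=99, qty=6): fills=#1x#2:6@99; bids=[#1:3@99] asks=[-]
After op 3 [order #3] limit_sell(price=105, qty=5): fills=none; bids=[#1:3@99] asks=[#3:5@105]
After op 4 [order #4] limit_buy(price=105, qty=1): fills=#4x#3:1@105; bids=[#1:3@99] asks=[#3:4@105]
After op 5 cancel(order #2): fills=none; bids=[#1:3@99] asks=[#3:4@105]
After op 6 [order #5] limit_buy(price=96, qty=5): fills=none; bids=[#1:3@99 #5:5@96] asks=[#3:4@105]
After op 7 [order #6] market_sell(qty=6): fills=#1x#6:3@99 #5x#6:3@96; bids=[#5:2@96] asks=[#3:4@105]

Answer: 6@99,3@99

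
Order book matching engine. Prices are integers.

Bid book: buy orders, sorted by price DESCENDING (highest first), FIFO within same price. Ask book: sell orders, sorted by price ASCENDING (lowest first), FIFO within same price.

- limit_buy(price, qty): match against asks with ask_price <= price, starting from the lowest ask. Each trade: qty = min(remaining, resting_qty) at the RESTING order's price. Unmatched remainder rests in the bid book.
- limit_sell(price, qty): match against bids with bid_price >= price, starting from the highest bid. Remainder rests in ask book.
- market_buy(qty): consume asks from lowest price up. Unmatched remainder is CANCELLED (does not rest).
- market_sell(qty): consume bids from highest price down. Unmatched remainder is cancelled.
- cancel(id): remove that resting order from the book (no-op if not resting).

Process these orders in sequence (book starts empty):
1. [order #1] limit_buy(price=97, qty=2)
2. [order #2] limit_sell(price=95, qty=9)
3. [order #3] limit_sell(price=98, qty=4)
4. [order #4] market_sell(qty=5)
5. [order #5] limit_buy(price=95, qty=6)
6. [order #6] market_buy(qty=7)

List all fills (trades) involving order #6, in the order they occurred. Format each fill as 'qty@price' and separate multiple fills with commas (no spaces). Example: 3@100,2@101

Answer: 1@95,4@98

Derivation:
After op 1 [order #1] limit_buy(price=97, qty=2): fills=none; bids=[#1:2@97] asks=[-]
After op 2 [order #2] limit_sell(price=95, qty=9): fills=#1x#2:2@97; bids=[-] asks=[#2:7@95]
After op 3 [order #3] limit_sell(price=98, qty=4): fills=none; bids=[-] asks=[#2:7@95 #3:4@98]
After op 4 [order #4] market_sell(qty=5): fills=none; bids=[-] asks=[#2:7@95 #3:4@98]
After op 5 [order #5] limit_buy(price=95, qty=6): fills=#5x#2:6@95; bids=[-] asks=[#2:1@95 #3:4@98]
After op 6 [order #6] market_buy(qty=7): fills=#6x#2:1@95 #6x#3:4@98; bids=[-] asks=[-]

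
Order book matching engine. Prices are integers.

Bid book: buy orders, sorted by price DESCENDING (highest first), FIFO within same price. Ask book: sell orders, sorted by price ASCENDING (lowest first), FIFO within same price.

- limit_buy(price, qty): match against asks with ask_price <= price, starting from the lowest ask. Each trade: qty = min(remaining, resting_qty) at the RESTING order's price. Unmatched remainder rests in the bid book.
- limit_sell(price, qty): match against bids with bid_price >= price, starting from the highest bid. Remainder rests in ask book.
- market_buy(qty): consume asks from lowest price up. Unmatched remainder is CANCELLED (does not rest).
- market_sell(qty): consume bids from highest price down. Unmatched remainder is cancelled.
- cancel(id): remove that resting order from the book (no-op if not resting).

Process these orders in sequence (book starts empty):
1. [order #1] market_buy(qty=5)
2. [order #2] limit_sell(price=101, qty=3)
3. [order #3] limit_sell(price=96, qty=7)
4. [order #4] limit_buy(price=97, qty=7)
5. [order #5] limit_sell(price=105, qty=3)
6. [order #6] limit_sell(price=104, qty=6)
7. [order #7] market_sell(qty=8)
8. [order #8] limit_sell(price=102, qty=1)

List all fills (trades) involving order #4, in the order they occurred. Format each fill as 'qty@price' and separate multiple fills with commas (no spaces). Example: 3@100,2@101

After op 1 [order #1] market_buy(qty=5): fills=none; bids=[-] asks=[-]
After op 2 [order #2] limit_sell(price=101, qty=3): fills=none; bids=[-] asks=[#2:3@101]
After op 3 [order #3] limit_sell(price=96, qty=7): fills=none; bids=[-] asks=[#3:7@96 #2:3@101]
After op 4 [order #4] limit_buy(price=97, qty=7): fills=#4x#3:7@96; bids=[-] asks=[#2:3@101]
After op 5 [order #5] limit_sell(price=105, qty=3): fills=none; bids=[-] asks=[#2:3@101 #5:3@105]
After op 6 [order #6] limit_sell(price=104, qty=6): fills=none; bids=[-] asks=[#2:3@101 #6:6@104 #5:3@105]
After op 7 [order #7] market_sell(qty=8): fills=none; bids=[-] asks=[#2:3@101 #6:6@104 #5:3@105]
After op 8 [order #8] limit_sell(price=102, qty=1): fills=none; bids=[-] asks=[#2:3@101 #8:1@102 #6:6@104 #5:3@105]

Answer: 7@96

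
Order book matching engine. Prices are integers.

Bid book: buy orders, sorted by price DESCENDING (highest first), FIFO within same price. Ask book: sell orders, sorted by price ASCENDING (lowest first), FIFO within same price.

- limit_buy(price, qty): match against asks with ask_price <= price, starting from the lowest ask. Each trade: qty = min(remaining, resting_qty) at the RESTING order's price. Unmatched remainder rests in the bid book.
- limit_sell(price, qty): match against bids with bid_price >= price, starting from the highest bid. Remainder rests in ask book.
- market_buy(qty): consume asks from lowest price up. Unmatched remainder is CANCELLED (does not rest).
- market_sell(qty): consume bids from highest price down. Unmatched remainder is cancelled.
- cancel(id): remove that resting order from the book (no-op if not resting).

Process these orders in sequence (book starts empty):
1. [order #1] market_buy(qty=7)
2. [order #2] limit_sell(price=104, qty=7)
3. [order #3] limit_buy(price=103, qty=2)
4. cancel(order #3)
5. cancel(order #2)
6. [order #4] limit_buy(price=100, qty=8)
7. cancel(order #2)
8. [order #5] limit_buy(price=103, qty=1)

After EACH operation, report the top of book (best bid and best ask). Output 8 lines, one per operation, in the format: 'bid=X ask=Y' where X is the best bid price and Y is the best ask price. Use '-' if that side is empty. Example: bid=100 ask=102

Answer: bid=- ask=-
bid=- ask=104
bid=103 ask=104
bid=- ask=104
bid=- ask=-
bid=100 ask=-
bid=100 ask=-
bid=103 ask=-

Derivation:
After op 1 [order #1] market_buy(qty=7): fills=none; bids=[-] asks=[-]
After op 2 [order #2] limit_sell(price=104, qty=7): fills=none; bids=[-] asks=[#2:7@104]
After op 3 [order #3] limit_buy(price=103, qty=2): fills=none; bids=[#3:2@103] asks=[#2:7@104]
After op 4 cancel(order #3): fills=none; bids=[-] asks=[#2:7@104]
After op 5 cancel(order #2): fills=none; bids=[-] asks=[-]
After op 6 [order #4] limit_buy(price=100, qty=8): fills=none; bids=[#4:8@100] asks=[-]
After op 7 cancel(order #2): fills=none; bids=[#4:8@100] asks=[-]
After op 8 [order #5] limit_buy(price=103, qty=1): fills=none; bids=[#5:1@103 #4:8@100] asks=[-]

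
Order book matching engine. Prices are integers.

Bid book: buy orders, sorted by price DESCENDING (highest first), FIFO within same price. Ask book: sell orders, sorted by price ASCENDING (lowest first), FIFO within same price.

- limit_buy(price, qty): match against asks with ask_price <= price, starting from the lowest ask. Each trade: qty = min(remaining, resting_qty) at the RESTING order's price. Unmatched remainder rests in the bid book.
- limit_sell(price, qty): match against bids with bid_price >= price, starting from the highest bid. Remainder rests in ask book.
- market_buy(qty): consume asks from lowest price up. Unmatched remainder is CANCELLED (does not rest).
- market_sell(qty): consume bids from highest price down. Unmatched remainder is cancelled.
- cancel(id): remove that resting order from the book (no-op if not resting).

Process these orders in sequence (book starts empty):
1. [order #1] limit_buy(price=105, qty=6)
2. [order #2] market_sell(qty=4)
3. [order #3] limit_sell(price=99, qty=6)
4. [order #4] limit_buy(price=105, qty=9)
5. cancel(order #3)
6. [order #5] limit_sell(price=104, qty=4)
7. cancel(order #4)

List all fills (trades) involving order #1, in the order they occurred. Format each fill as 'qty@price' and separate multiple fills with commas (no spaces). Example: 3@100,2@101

Answer: 4@105,2@105

Derivation:
After op 1 [order #1] limit_buy(price=105, qty=6): fills=none; bids=[#1:6@105] asks=[-]
After op 2 [order #2] market_sell(qty=4): fills=#1x#2:4@105; bids=[#1:2@105] asks=[-]
After op 3 [order #3] limit_sell(price=99, qty=6): fills=#1x#3:2@105; bids=[-] asks=[#3:4@99]
After op 4 [order #4] limit_buy(price=105, qty=9): fills=#4x#3:4@99; bids=[#4:5@105] asks=[-]
After op 5 cancel(order #3): fills=none; bids=[#4:5@105] asks=[-]
After op 6 [order #5] limit_sell(price=104, qty=4): fills=#4x#5:4@105; bids=[#4:1@105] asks=[-]
After op 7 cancel(order #4): fills=none; bids=[-] asks=[-]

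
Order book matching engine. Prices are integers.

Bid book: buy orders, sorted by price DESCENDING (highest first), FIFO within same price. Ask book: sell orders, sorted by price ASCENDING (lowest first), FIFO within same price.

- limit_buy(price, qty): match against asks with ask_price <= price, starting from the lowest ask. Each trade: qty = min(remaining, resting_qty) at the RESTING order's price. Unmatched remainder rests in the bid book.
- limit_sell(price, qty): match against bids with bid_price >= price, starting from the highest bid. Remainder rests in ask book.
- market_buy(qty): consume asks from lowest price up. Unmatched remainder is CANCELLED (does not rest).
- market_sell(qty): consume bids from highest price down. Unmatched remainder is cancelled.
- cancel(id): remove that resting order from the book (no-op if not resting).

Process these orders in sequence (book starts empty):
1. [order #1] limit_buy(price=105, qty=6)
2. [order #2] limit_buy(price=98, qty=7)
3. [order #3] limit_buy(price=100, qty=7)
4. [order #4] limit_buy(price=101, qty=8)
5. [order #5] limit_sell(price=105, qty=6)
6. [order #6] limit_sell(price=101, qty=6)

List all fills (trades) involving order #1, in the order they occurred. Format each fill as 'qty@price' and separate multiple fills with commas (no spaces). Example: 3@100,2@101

Answer: 6@105

Derivation:
After op 1 [order #1] limit_buy(price=105, qty=6): fills=none; bids=[#1:6@105] asks=[-]
After op 2 [order #2] limit_buy(price=98, qty=7): fills=none; bids=[#1:6@105 #2:7@98] asks=[-]
After op 3 [order #3] limit_buy(price=100, qty=7): fills=none; bids=[#1:6@105 #3:7@100 #2:7@98] asks=[-]
After op 4 [order #4] limit_buy(price=101, qty=8): fills=none; bids=[#1:6@105 #4:8@101 #3:7@100 #2:7@98] asks=[-]
After op 5 [order #5] limit_sell(price=105, qty=6): fills=#1x#5:6@105; bids=[#4:8@101 #3:7@100 #2:7@98] asks=[-]
After op 6 [order #6] limit_sell(price=101, qty=6): fills=#4x#6:6@101; bids=[#4:2@101 #3:7@100 #2:7@98] asks=[-]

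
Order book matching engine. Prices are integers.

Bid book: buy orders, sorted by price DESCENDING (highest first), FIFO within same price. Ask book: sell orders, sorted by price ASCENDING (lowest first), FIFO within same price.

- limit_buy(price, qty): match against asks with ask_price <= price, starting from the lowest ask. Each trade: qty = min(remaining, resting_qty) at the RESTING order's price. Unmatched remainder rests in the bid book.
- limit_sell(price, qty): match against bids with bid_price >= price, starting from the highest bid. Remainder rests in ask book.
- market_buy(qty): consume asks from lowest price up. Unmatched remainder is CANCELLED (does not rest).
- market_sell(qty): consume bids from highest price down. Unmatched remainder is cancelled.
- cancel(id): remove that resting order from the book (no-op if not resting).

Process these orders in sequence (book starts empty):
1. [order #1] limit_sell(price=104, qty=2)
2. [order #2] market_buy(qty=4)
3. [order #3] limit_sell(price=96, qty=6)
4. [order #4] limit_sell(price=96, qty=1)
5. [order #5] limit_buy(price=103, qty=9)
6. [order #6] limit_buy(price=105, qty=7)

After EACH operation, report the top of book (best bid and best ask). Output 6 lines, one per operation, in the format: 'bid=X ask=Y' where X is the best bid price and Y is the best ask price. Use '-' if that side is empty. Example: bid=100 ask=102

After op 1 [order #1] limit_sell(price=104, qty=2): fills=none; bids=[-] asks=[#1:2@104]
After op 2 [order #2] market_buy(qty=4): fills=#2x#1:2@104; bids=[-] asks=[-]
After op 3 [order #3] limit_sell(price=96, qty=6): fills=none; bids=[-] asks=[#3:6@96]
After op 4 [order #4] limit_sell(price=96, qty=1): fills=none; bids=[-] asks=[#3:6@96 #4:1@96]
After op 5 [order #5] limit_buy(price=103, qty=9): fills=#5x#3:6@96 #5x#4:1@96; bids=[#5:2@103] asks=[-]
After op 6 [order #6] limit_buy(price=105, qty=7): fills=none; bids=[#6:7@105 #5:2@103] asks=[-]

Answer: bid=- ask=104
bid=- ask=-
bid=- ask=96
bid=- ask=96
bid=103 ask=-
bid=105 ask=-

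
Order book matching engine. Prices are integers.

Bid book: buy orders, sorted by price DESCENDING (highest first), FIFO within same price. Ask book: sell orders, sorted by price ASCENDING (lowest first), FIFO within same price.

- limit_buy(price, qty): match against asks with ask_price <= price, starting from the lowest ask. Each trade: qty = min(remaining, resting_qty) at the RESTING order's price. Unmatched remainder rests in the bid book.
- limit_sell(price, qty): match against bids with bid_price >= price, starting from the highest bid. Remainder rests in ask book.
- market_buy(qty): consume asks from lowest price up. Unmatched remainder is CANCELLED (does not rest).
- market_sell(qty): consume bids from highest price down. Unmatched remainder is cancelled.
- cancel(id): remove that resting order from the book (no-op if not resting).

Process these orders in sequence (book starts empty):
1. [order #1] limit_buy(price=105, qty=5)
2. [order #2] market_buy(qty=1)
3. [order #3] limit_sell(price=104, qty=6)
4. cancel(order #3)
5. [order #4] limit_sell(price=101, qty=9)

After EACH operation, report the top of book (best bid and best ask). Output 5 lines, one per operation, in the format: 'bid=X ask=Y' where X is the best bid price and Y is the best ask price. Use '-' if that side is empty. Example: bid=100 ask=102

Answer: bid=105 ask=-
bid=105 ask=-
bid=- ask=104
bid=- ask=-
bid=- ask=101

Derivation:
After op 1 [order #1] limit_buy(price=105, qty=5): fills=none; bids=[#1:5@105] asks=[-]
After op 2 [order #2] market_buy(qty=1): fills=none; bids=[#1:5@105] asks=[-]
After op 3 [order #3] limit_sell(price=104, qty=6): fills=#1x#3:5@105; bids=[-] asks=[#3:1@104]
After op 4 cancel(order #3): fills=none; bids=[-] asks=[-]
After op 5 [order #4] limit_sell(price=101, qty=9): fills=none; bids=[-] asks=[#4:9@101]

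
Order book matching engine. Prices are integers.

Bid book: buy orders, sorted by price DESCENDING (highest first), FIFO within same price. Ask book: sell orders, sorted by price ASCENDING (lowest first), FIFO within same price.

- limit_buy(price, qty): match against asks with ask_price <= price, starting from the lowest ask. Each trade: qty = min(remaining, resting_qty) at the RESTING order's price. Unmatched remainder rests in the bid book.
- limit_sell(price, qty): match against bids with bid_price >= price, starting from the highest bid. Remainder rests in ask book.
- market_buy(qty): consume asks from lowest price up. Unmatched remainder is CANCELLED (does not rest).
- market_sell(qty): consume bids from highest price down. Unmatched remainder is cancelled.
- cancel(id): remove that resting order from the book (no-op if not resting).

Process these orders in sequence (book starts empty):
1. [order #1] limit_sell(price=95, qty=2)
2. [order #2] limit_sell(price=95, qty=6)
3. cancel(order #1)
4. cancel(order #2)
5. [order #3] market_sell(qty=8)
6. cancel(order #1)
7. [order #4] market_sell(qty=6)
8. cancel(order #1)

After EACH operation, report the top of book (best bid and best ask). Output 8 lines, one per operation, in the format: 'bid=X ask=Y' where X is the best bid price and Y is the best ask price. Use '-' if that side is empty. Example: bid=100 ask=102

Answer: bid=- ask=95
bid=- ask=95
bid=- ask=95
bid=- ask=-
bid=- ask=-
bid=- ask=-
bid=- ask=-
bid=- ask=-

Derivation:
After op 1 [order #1] limit_sell(price=95, qty=2): fills=none; bids=[-] asks=[#1:2@95]
After op 2 [order #2] limit_sell(price=95, qty=6): fills=none; bids=[-] asks=[#1:2@95 #2:6@95]
After op 3 cancel(order #1): fills=none; bids=[-] asks=[#2:6@95]
After op 4 cancel(order #2): fills=none; bids=[-] asks=[-]
After op 5 [order #3] market_sell(qty=8): fills=none; bids=[-] asks=[-]
After op 6 cancel(order #1): fills=none; bids=[-] asks=[-]
After op 7 [order #4] market_sell(qty=6): fills=none; bids=[-] asks=[-]
After op 8 cancel(order #1): fills=none; bids=[-] asks=[-]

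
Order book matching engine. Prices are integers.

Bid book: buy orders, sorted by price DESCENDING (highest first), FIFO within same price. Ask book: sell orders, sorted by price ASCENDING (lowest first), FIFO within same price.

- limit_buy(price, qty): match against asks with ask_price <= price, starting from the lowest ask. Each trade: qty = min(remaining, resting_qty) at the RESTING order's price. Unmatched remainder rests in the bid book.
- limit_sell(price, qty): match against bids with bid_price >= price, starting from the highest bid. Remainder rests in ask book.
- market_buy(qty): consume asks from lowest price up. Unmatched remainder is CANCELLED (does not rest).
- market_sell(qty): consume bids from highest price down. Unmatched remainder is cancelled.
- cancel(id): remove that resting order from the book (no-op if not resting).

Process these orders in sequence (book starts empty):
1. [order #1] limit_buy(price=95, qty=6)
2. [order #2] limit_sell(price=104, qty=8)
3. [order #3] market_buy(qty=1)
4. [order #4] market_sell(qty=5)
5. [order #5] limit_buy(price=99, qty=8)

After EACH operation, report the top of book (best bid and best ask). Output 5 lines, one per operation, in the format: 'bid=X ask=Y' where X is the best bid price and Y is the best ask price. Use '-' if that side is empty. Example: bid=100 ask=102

After op 1 [order #1] limit_buy(price=95, qty=6): fills=none; bids=[#1:6@95] asks=[-]
After op 2 [order #2] limit_sell(price=104, qty=8): fills=none; bids=[#1:6@95] asks=[#2:8@104]
After op 3 [order #3] market_buy(qty=1): fills=#3x#2:1@104; bids=[#1:6@95] asks=[#2:7@104]
After op 4 [order #4] market_sell(qty=5): fills=#1x#4:5@95; bids=[#1:1@95] asks=[#2:7@104]
After op 5 [order #5] limit_buy(price=99, qty=8): fills=none; bids=[#5:8@99 #1:1@95] asks=[#2:7@104]

Answer: bid=95 ask=-
bid=95 ask=104
bid=95 ask=104
bid=95 ask=104
bid=99 ask=104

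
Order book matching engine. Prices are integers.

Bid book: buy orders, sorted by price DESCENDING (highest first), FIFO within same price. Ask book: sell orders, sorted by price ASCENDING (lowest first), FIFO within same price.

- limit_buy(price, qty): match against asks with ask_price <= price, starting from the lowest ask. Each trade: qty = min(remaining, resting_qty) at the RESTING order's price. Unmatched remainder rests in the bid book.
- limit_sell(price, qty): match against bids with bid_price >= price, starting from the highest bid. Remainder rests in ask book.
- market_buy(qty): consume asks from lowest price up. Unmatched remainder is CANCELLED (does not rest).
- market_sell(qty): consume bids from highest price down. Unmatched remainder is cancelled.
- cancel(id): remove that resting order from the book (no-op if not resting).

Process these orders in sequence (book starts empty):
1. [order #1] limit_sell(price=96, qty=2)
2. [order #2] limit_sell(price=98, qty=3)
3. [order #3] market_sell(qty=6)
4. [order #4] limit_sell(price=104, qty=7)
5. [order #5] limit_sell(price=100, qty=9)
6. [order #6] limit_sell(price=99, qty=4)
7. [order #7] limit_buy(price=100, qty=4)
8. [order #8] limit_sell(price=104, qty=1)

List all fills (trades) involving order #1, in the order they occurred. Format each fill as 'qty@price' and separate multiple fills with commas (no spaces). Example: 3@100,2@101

Answer: 2@96

Derivation:
After op 1 [order #1] limit_sell(price=96, qty=2): fills=none; bids=[-] asks=[#1:2@96]
After op 2 [order #2] limit_sell(price=98, qty=3): fills=none; bids=[-] asks=[#1:2@96 #2:3@98]
After op 3 [order #3] market_sell(qty=6): fills=none; bids=[-] asks=[#1:2@96 #2:3@98]
After op 4 [order #4] limit_sell(price=104, qty=7): fills=none; bids=[-] asks=[#1:2@96 #2:3@98 #4:7@104]
After op 5 [order #5] limit_sell(price=100, qty=9): fills=none; bids=[-] asks=[#1:2@96 #2:3@98 #5:9@100 #4:7@104]
After op 6 [order #6] limit_sell(price=99, qty=4): fills=none; bids=[-] asks=[#1:2@96 #2:3@98 #6:4@99 #5:9@100 #4:7@104]
After op 7 [order #7] limit_buy(price=100, qty=4): fills=#7x#1:2@96 #7x#2:2@98; bids=[-] asks=[#2:1@98 #6:4@99 #5:9@100 #4:7@104]
After op 8 [order #8] limit_sell(price=104, qty=1): fills=none; bids=[-] asks=[#2:1@98 #6:4@99 #5:9@100 #4:7@104 #8:1@104]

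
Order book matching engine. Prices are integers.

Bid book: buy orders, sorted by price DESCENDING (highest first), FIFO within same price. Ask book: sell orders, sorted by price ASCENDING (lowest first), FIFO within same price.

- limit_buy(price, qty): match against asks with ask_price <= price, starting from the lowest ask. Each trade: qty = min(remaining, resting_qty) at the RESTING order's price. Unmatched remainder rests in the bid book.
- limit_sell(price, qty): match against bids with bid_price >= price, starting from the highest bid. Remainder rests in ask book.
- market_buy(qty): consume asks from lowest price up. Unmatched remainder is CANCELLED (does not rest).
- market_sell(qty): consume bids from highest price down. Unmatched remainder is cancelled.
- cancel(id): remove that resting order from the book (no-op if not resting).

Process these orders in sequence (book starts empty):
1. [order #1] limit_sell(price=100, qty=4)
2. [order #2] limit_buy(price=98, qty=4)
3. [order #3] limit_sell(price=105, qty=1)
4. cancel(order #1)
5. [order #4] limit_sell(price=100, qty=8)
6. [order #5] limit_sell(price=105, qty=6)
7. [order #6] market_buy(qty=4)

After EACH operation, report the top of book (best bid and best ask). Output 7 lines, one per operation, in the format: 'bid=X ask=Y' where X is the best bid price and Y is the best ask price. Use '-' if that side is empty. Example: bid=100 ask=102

After op 1 [order #1] limit_sell(price=100, qty=4): fills=none; bids=[-] asks=[#1:4@100]
After op 2 [order #2] limit_buy(price=98, qty=4): fills=none; bids=[#2:4@98] asks=[#1:4@100]
After op 3 [order #3] limit_sell(price=105, qty=1): fills=none; bids=[#2:4@98] asks=[#1:4@100 #3:1@105]
After op 4 cancel(order #1): fills=none; bids=[#2:4@98] asks=[#3:1@105]
After op 5 [order #4] limit_sell(price=100, qty=8): fills=none; bids=[#2:4@98] asks=[#4:8@100 #3:1@105]
After op 6 [order #5] limit_sell(price=105, qty=6): fills=none; bids=[#2:4@98] asks=[#4:8@100 #3:1@105 #5:6@105]
After op 7 [order #6] market_buy(qty=4): fills=#6x#4:4@100; bids=[#2:4@98] asks=[#4:4@100 #3:1@105 #5:6@105]

Answer: bid=- ask=100
bid=98 ask=100
bid=98 ask=100
bid=98 ask=105
bid=98 ask=100
bid=98 ask=100
bid=98 ask=100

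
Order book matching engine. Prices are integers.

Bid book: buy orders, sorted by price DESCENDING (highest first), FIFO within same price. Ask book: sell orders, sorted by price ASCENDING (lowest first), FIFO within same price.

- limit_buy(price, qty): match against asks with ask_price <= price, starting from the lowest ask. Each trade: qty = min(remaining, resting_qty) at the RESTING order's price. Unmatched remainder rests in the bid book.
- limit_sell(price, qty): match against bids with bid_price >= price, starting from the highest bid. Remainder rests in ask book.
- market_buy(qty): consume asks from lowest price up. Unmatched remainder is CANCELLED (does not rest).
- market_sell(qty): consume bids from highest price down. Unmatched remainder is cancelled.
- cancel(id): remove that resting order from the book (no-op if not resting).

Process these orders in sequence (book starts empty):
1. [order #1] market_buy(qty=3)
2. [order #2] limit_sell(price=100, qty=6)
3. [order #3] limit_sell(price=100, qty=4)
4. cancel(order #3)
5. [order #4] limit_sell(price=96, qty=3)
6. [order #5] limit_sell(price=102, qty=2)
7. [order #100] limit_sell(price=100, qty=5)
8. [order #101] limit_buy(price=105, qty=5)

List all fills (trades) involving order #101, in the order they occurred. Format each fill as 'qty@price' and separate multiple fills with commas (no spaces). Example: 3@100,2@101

After op 1 [order #1] market_buy(qty=3): fills=none; bids=[-] asks=[-]
After op 2 [order #2] limit_sell(price=100, qty=6): fills=none; bids=[-] asks=[#2:6@100]
After op 3 [order #3] limit_sell(price=100, qty=4): fills=none; bids=[-] asks=[#2:6@100 #3:4@100]
After op 4 cancel(order #3): fills=none; bids=[-] asks=[#2:6@100]
After op 5 [order #4] limit_sell(price=96, qty=3): fills=none; bids=[-] asks=[#4:3@96 #2:6@100]
After op 6 [order #5] limit_sell(price=102, qty=2): fills=none; bids=[-] asks=[#4:3@96 #2:6@100 #5:2@102]
After op 7 [order #100] limit_sell(price=100, qty=5): fills=none; bids=[-] asks=[#4:3@96 #2:6@100 #100:5@100 #5:2@102]
After op 8 [order #101] limit_buy(price=105, qty=5): fills=#101x#4:3@96 #101x#2:2@100; bids=[-] asks=[#2:4@100 #100:5@100 #5:2@102]

Answer: 3@96,2@100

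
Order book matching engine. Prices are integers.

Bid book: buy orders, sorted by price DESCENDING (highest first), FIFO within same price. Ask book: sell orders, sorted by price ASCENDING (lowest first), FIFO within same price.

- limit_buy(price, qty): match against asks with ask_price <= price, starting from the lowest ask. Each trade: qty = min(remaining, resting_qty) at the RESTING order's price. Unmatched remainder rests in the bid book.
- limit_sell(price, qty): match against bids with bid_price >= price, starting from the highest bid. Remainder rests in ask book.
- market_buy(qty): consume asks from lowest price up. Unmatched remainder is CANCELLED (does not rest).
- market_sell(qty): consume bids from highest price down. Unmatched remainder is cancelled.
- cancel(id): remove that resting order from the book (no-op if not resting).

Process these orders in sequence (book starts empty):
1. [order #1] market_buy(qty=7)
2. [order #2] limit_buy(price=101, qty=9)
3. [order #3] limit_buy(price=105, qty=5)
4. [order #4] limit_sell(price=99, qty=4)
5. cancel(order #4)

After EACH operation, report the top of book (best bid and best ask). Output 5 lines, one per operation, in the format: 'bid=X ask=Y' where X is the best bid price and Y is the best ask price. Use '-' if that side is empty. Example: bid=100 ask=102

After op 1 [order #1] market_buy(qty=7): fills=none; bids=[-] asks=[-]
After op 2 [order #2] limit_buy(price=101, qty=9): fills=none; bids=[#2:9@101] asks=[-]
After op 3 [order #3] limit_buy(price=105, qty=5): fills=none; bids=[#3:5@105 #2:9@101] asks=[-]
After op 4 [order #4] limit_sell(price=99, qty=4): fills=#3x#4:4@105; bids=[#3:1@105 #2:9@101] asks=[-]
After op 5 cancel(order #4): fills=none; bids=[#3:1@105 #2:9@101] asks=[-]

Answer: bid=- ask=-
bid=101 ask=-
bid=105 ask=-
bid=105 ask=-
bid=105 ask=-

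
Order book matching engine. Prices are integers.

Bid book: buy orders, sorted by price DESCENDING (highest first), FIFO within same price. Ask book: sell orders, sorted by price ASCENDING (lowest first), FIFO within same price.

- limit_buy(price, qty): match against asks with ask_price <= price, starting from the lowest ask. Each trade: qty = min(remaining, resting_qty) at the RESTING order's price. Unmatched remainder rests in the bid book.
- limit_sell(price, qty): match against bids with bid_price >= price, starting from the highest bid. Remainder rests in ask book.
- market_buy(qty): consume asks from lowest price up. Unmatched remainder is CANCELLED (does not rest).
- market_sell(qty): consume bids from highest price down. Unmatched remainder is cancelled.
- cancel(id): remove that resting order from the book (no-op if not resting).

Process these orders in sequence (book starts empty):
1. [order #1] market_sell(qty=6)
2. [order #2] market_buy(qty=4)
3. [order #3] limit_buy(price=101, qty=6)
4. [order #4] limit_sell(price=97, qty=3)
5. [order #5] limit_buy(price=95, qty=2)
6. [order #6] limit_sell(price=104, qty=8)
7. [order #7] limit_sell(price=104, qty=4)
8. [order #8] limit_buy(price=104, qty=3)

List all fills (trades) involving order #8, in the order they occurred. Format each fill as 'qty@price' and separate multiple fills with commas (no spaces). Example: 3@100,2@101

Answer: 3@104

Derivation:
After op 1 [order #1] market_sell(qty=6): fills=none; bids=[-] asks=[-]
After op 2 [order #2] market_buy(qty=4): fills=none; bids=[-] asks=[-]
After op 3 [order #3] limit_buy(price=101, qty=6): fills=none; bids=[#3:6@101] asks=[-]
After op 4 [order #4] limit_sell(price=97, qty=3): fills=#3x#4:3@101; bids=[#3:3@101] asks=[-]
After op 5 [order #5] limit_buy(price=95, qty=2): fills=none; bids=[#3:3@101 #5:2@95] asks=[-]
After op 6 [order #6] limit_sell(price=104, qty=8): fills=none; bids=[#3:3@101 #5:2@95] asks=[#6:8@104]
After op 7 [order #7] limit_sell(price=104, qty=4): fills=none; bids=[#3:3@101 #5:2@95] asks=[#6:8@104 #7:4@104]
After op 8 [order #8] limit_buy(price=104, qty=3): fills=#8x#6:3@104; bids=[#3:3@101 #5:2@95] asks=[#6:5@104 #7:4@104]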